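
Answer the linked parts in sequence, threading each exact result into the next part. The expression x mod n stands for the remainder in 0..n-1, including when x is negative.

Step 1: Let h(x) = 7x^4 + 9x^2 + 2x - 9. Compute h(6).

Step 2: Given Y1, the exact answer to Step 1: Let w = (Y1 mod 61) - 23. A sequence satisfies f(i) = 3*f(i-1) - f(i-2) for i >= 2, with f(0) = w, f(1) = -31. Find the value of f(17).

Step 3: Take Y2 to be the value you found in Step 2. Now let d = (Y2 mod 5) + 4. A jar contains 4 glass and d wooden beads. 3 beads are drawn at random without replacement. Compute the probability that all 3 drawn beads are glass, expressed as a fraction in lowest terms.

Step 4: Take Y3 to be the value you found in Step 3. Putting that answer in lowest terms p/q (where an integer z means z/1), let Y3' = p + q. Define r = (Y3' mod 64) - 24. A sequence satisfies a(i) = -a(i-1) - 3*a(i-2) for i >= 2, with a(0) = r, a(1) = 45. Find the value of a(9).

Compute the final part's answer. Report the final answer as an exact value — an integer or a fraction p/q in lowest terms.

-2385

Step 1: 7*(6)^4 + 9*(6)^2 + 2*(6)^1 - 9 = (9072) + (324) + (12) + (-9) = 9399; answer 9399
Step 2: Y1 = 9399; w = -18; f(2) = 3*(-31) - 1*(-18) = -75; iterating: f(2)=-75, f(3)=-194, f(4)=-507, f(5)=-1327, f(6)=-3474, f(7)=-9095, f(8)=-23811, f(9)=-62338, f(10)=-163203, f(11)=-427271, f(12)=-1118610, f(13)=-2928559, f(14)=-7667067, f(15)=-20072642, f(16)=-52550859, f(17)=-137579935; answer -137579935
Step 3: Y2 = -137579935; d = 4; total draws C(8,3) = 56; favorable C(4,3) = 4; P = 1/14; answer 1/14
Step 4: Y3 = 1/14; threaded value p + q = 15; r = -9; a(2) = -1*(45) - 3*(-9) = -18; iterating: a(2)=-18, a(3)=-117, a(4)=171, a(5)=180, a(6)=-693, a(7)=153, a(8)=1926, a(9)=-2385; answer -2385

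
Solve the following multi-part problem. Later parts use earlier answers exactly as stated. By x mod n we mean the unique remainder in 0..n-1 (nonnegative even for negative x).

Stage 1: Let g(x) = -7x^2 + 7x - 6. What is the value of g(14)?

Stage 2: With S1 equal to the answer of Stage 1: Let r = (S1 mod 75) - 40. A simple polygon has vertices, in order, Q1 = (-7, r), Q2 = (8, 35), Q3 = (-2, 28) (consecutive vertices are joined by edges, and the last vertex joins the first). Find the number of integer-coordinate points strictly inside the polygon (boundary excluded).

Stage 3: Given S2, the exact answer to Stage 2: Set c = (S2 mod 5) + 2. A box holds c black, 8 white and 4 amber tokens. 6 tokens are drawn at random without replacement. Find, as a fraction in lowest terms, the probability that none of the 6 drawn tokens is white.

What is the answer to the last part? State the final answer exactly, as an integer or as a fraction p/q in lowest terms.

Stage 1: -7*(14)^2 + 7*(14)^1 - 6 = (-1372) + (98) + (-6) = -1280; answer -1280
Stage 2: S1 = -1280; r = 30; cross terms: (-7*35 - 8*30)=-485, (8*28 - -2*35)=294, (-2*30 - -7*28)=136; twice the area = |-55| = 55; area = 55/2; boundary points = 5 + 1 + 1 = 7; strictly interior points = area - boundary/2 + 1 = 25; answer 25
Stage 3: S2 = 25; c = 2; total draws C(14,6) = 3003; favorable C(6,6) = 1; P = 1/3003; answer 1/3003

1/3003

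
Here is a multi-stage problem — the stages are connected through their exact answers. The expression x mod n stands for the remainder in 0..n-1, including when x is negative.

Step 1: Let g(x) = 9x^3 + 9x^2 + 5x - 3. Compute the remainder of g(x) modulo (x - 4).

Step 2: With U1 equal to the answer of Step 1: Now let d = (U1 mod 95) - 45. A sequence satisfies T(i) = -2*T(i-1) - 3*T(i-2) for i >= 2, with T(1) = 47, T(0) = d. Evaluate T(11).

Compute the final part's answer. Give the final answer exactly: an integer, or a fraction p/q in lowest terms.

Step 1: remainder = value at the root: 9*(4)^3 + 9*(4)^2 + 5*(4)^1 - 3 = (576) + (144) + (20) + (-3) = 737; answer 737
Step 2: U1 = 737; d = 27; T(2) = -2*(47) - 3*(27) = -175; iterating: T(2)=-175, T(3)=209, T(4)=107, T(5)=-841, T(6)=1361, T(7)=-199, T(8)=-3685, T(9)=7967, T(10)=-4879, T(11)=-14143; answer -14143

-14143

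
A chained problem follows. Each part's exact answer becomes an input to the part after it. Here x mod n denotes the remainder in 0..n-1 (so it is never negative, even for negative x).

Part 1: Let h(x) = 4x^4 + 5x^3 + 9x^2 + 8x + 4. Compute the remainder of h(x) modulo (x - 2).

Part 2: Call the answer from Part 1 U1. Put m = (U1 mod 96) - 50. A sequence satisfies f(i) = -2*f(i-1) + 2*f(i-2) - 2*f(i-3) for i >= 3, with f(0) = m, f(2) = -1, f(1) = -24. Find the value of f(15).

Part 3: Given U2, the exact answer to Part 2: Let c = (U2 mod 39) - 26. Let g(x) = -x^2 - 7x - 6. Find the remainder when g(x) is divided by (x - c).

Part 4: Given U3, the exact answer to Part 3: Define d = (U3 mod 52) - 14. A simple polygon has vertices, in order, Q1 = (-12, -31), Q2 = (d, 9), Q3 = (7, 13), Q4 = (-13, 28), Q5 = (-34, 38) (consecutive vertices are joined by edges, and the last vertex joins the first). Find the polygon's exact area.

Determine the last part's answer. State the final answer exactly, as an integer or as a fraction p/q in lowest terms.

1609

Part 1: remainder = value at the root: 4*(2)^4 + 5*(2)^3 + 9*(2)^2 + 8*(2)^1 + 4 = (64) + (40) + (36) + (16) + (4) = 160; answer 160
Part 2: U1 = 160; m = 14; f(3) = -2*(-1) + 2*(-24) - 2*(14) = -74; iterating: f(3)=-74, f(4)=194, f(5)=-534, f(6)=1604, f(7)=-4664, f(8)=13604, f(9)=-39744, f(10)=116024, f(11)=-338744, f(12)=989024, f(13)=-2887584, f(14)=8430704, f(15)=-24614624; answer -24614624
Part 3: U2 = -24614624; c = 5; remainder = value at the root: -1*(5)^2 - 7*(5)^1 - 6 = (-25) + (-35) + (-6) = -66; answer -66
Part 4: U3 = -66; d = 24; cross terms: (-12*9 - 24*-31)=636, (24*13 - 7*9)=249, (7*28 - -13*13)=365, (-13*38 - -34*28)=458, (-34*-31 - -12*38)=1510; twice the area = |3218| = 3218; area = 1609; answer 1609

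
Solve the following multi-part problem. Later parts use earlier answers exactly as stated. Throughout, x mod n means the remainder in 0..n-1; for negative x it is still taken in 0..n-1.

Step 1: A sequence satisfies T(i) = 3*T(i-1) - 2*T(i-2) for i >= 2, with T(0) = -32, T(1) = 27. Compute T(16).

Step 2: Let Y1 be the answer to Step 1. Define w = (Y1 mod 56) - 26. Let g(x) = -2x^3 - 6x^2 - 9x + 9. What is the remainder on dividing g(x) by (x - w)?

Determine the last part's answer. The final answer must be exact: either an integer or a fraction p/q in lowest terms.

Step 1: T(2) = 3*(27) - 2*(-32) = 145; iterating: T(2)=145, T(3)=381, T(4)=853, T(5)=1797, T(6)=3685, T(7)=7461, T(8)=15013, T(9)=30117, T(10)=60325, T(11)=120741, T(12)=241573, T(13)=483237, T(14)=966565, T(15)=1933221, T(16)=3866533; answer 3866533
Step 2: Y1 = 3866533; w = -13; remainder = value at the root: -2*(-13)^3 - 6*(-13)^2 - 9*(-13)^1 + 9 = (4394) + (-1014) + (117) + (9) = 3506; answer 3506

3506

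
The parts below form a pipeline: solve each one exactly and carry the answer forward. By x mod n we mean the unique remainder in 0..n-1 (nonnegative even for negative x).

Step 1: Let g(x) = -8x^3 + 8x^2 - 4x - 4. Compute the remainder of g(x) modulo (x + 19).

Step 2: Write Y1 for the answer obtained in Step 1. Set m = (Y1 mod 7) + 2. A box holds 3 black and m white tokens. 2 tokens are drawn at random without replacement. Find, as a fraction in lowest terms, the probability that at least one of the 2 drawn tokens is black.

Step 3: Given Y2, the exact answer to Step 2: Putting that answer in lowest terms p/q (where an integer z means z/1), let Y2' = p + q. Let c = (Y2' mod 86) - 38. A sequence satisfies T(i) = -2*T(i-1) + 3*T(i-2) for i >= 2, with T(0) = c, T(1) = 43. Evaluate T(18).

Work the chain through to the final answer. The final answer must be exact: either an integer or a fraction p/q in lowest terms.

-5617597091

Step 1: remainder = value at the root: -8*(-19)^3 + 8*(-19)^2 - 4*(-19)^1 - 4 = (54872) + (2888) + (76) + (-4) = 57832; answer 57832
Step 2: Y1 = 57832; m = 7; total draws C(10,2) = 45; complement C(7,2) = 21; favorable 45 - 21 = 24; P = 8/15; answer 8/15
Step 3: Y2 = 8/15; threaded value p + q = 23; c = -15; T(2) = -2*(43) + 3*(-15) = -131; iterating: T(2)=-131, T(3)=391, T(4)=-1175, T(5)=3523, T(6)=-10571, T(7)=31711, T(8)=-95135, T(9)=285403, T(10)=-856211, T(11)=2568631, T(12)=-7705895, T(13)=23117683, T(14)=-69353051, T(15)=208059151, T(16)=-624177455, T(17)=1872532363, T(18)=-5617597091; answer -5617597091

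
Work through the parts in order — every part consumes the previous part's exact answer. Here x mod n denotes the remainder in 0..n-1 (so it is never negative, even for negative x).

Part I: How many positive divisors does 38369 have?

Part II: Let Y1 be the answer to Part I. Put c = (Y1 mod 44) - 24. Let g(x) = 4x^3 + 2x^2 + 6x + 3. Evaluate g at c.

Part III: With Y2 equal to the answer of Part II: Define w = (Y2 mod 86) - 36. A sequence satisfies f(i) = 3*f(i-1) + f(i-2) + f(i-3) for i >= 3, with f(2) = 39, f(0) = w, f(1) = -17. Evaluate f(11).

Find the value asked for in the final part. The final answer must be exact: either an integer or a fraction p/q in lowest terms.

1580063

Part I: 38369 = 17 * 37 * 61; number of divisors = (1+1) * (1+1) * (1+1) = 8; answer 8
Part II: Y1 = 8; c = -16; 4*(-16)^3 + 2*(-16)^2 + 6*(-16)^1 + 3 = (-16384) + (512) + (-96) + (3) = -15965; answer -15965
Part III: Y2 = -15965; w = -5; f(3) = 3*(39) + 1*(-17) + 1*(-5) = 95; iterating: f(3)=95, f(4)=307, f(5)=1055, f(6)=3567, f(7)=12063, f(8)=40811, f(9)=138063, f(10)=467063, f(11)=1580063; answer 1580063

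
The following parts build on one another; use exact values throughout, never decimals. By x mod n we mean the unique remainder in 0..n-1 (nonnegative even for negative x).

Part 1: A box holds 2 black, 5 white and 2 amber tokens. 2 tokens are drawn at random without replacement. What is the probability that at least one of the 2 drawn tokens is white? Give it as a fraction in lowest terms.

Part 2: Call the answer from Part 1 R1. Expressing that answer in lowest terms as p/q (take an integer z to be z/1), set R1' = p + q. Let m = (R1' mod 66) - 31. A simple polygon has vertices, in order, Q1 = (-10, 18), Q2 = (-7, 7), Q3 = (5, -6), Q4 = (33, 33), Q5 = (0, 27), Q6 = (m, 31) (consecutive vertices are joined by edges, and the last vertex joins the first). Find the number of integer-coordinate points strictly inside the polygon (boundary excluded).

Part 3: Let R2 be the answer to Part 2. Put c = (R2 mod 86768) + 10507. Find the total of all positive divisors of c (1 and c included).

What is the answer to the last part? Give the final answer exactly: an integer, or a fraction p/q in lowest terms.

Part 1: total draws C(9,2) = 36; complement C(4,2) = 6; favorable 36 - 6 = 30; P = 5/6; answer 5/6
Part 2: R1 = 5/6; threaded value p + q = 11; m = -20; cross terms: (-10*7 - -7*18)=56, (-7*-6 - 5*7)=7, (5*33 - 33*-6)=363, (33*27 - 0*33)=891, (0*31 - -20*27)=540, (-20*18 - -10*31)=-50; twice the area = |1807| = 1807; area = 1807/2; boundary points = 1 + 1 + 1 + 3 + 4 + 1 = 11; strictly interior points = area - boundary/2 + 1 = 899; answer 899
Part 3: R2 = 899; c = 11406; 11406 = 2 * 3 * 1901; sigma = (1 + 2) * (1 + 3) * (1 + 1901) = 3 * 4 * 1902 = 22824; answer 22824

22824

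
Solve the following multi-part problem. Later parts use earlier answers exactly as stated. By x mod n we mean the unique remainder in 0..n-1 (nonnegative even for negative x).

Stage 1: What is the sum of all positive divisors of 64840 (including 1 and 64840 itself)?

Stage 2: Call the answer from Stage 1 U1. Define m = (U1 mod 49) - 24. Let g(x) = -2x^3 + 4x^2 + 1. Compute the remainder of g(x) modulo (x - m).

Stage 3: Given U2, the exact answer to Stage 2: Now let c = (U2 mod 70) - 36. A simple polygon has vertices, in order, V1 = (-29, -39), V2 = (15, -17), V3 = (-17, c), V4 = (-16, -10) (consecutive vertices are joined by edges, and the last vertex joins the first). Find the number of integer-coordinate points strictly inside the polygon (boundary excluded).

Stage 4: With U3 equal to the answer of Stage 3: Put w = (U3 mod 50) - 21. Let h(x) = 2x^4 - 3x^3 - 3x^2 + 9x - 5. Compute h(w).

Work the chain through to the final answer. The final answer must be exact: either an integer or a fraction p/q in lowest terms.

279960

Stage 1: 64840 = 2^3 * 5 * 1621; sigma = (1 + 2 + 4 + 8) * (1 + 5) * (1 + 1621) = 15 * 6 * 1622 = 145980; answer 145980
Stage 2: U1 = 145980; m = -15; remainder = value at the root: -2*(-15)^3 + 4*(-15)^2 + 1 = (6750) + (900) + (1) = 7651; answer 7651
Stage 3: U2 = 7651; c = -15; cross terms: (-29*-17 - 15*-39)=1078, (15*-15 - -17*-17)=-514, (-17*-10 - -16*-15)=-70, (-16*-39 - -29*-10)=334; twice the area = |828| = 828; area = 414; boundary points = 22 + 2 + 1 + 1 = 26; strictly interior points = area - boundary/2 + 1 = 402; answer 402
Stage 4: U3 = 402; w = -19; 2*(-19)^4 - 3*(-19)^3 - 3*(-19)^2 + 9*(-19)^1 - 5 = (260642) + (20577) + (-1083) + (-171) + (-5) = 279960; answer 279960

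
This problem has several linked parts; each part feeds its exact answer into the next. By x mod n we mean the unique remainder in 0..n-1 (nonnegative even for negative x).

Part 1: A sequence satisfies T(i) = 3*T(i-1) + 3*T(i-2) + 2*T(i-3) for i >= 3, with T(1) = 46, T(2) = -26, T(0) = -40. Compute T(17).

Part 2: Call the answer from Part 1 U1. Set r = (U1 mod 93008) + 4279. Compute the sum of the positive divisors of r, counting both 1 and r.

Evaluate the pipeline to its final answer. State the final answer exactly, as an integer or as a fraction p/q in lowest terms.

158720

Part 1: T(3) = 3*(-26) + 3*(46) + 2*(-40) = -20; iterating: T(3)=-20, T(4)=-46, T(5)=-250, T(6)=-928, T(7)=-3626, T(8)=-14162, T(9)=-55220, T(10)=-215398, T(11)=-840178, T(12)=-3277168, T(13)=-12782834, T(14)=-49860362, T(15)=-194483924, T(16)=-758598526, T(17)=-2958968074; answer -2958968074
Part 2: U1 = -2958968074; r = 85725; 85725 = 3^3 * 5^2 * 127; sigma = (1 + 3 + 9 + 27) * (1 + 5 + 25) * (1 + 127) = 40 * 31 * 128 = 158720; answer 158720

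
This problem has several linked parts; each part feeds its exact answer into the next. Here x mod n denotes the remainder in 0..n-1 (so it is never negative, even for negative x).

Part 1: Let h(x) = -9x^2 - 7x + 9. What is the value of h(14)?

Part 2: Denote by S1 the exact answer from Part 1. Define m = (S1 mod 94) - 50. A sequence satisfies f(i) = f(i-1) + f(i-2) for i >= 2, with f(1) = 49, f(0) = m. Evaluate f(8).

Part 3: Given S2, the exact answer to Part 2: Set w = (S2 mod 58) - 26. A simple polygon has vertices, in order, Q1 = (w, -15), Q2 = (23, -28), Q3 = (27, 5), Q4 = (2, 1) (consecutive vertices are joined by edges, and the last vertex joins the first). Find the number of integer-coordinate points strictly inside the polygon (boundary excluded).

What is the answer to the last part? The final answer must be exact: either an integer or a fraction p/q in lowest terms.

Part 1: -9*(14)^2 - 7*(14)^1 + 9 = (-1764) + (-98) + (9) = -1853; answer -1853
Part 2: S1 = -1853; m = -23; f(2) = 1*(49) + 1*(-23) = 26; iterating: f(2)=26, f(3)=75, f(4)=101, f(5)=176, f(6)=277, f(7)=453, f(8)=730; answer 730
Part 3: S2 = 730; w = 8; cross terms: (8*-28 - 23*-15)=121, (23*5 - 27*-28)=871, (27*1 - 2*5)=17, (2*-15 - 8*1)=-38; twice the area = |971| = 971; area = 971/2; boundary points = 1 + 1 + 1 + 2 = 5; strictly interior points = area - boundary/2 + 1 = 484; answer 484

484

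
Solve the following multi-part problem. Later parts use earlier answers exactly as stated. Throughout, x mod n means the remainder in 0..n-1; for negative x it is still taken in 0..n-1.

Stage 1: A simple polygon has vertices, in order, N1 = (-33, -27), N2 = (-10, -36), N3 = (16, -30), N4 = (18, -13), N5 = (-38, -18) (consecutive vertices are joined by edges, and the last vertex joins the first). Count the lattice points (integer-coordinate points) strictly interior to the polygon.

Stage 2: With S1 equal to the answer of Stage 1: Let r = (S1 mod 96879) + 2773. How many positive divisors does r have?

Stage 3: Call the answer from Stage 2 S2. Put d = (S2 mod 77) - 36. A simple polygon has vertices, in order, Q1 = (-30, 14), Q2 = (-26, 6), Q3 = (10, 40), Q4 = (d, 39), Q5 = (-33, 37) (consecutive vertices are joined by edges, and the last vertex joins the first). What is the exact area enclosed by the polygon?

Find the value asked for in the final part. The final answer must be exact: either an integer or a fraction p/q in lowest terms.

Stage 1: cross terms: (-33*-36 - -10*-27)=918, (-10*-30 - 16*-36)=876, (16*-13 - 18*-30)=332, (18*-18 - -38*-13)=-818, (-38*-27 - -33*-18)=432; twice the area = |1740| = 1740; area = 870; boundary points = 1 + 2 + 1 + 1 + 1 = 6; strictly interior points = area - boundary/2 + 1 = 868; answer 868
Stage 2: S1 = 868; r = 3641; 3641 = 11 * 331; number of divisors = (1+1) * (1+1) = 4; answer 4
Stage 3: S2 = 4; d = -32; cross terms: (-30*6 - -26*14)=184, (-26*40 - 10*6)=-1100, (10*39 - -32*40)=1670, (-32*37 - -33*39)=103, (-33*14 - -30*37)=648; twice the area = |1505| = 1505; area = 1505/2; answer 1505/2

1505/2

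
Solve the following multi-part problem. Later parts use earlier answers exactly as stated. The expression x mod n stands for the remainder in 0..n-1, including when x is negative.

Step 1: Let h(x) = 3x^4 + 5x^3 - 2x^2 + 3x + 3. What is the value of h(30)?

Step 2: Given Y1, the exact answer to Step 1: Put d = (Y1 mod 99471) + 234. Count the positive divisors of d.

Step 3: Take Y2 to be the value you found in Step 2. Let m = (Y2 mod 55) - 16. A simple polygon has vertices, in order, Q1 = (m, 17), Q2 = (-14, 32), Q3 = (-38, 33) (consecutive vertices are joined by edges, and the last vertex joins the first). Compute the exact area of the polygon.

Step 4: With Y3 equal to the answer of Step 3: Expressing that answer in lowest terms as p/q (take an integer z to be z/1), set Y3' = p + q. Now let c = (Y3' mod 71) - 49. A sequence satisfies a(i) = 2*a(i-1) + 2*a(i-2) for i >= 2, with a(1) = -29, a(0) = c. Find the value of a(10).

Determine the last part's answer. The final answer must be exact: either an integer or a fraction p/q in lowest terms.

-414272

Step 1: 3*(30)^4 + 5*(30)^3 - 2*(30)^2 + 3*(30)^1 + 3 = (2430000) + (135000) + (-1800) + (90) + (3) = 2563293; answer 2563293
Step 2: Y1 = 2563293; d = 76752; 76752 = 2^4 * 3^2 * 13 * 41; number of divisors = (4+1) * (2+1) * (1+1) * (1+1) = 60; answer 60
Step 3: Y2 = 60; m = -11; cross terms: (-11*32 - -14*17)=-114, (-14*33 - -38*32)=754, (-38*17 - -11*33)=-283; twice the area = |357| = 357; area = 357/2; answer 357/2
Step 4: Y3 = 357/2; threaded value p + q = 359; c = -45; a(2) = 2*(-29) + 2*(-45) = -148; iterating: a(2)=-148, a(3)=-354, a(4)=-1004, a(5)=-2716, a(6)=-7440, a(7)=-20312, a(8)=-55504, a(9)=-151632, a(10)=-414272; answer -414272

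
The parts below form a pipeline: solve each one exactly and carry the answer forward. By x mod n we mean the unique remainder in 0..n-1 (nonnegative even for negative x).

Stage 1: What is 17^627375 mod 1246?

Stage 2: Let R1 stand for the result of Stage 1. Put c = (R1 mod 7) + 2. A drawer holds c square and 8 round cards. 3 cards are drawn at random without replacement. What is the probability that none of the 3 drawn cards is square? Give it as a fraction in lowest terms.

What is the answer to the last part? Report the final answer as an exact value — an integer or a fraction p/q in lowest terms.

1/10

Stage 1: squarings mod 1246: 17^1=17, 17^2=289, 17^4=39, 17^8=275, 17^16=865, 17^32=625, 17^64=627, 17^128=639, 17^256=879, 17^512=121, 17^1024=935, 17^2048=779, 17^4096=39, 17^8192=275, 17^16384=865, 17^32768=625, 17^65536=627, 17^131072=639, 17^262144=879, 17^524288=121; 17^627375 = 17^1 * 17^2 * 17^4 * 17^8 * 17^32 * 17^128 * 17^512 * 17^4096 * 17^32768 * 17^65536 * 17^524288 = 517 (mod 1246); answer 517
Stage 2: R1 = 517; c = 8; total draws C(16,3) = 560; favorable C(8,3) = 56; P = 1/10; answer 1/10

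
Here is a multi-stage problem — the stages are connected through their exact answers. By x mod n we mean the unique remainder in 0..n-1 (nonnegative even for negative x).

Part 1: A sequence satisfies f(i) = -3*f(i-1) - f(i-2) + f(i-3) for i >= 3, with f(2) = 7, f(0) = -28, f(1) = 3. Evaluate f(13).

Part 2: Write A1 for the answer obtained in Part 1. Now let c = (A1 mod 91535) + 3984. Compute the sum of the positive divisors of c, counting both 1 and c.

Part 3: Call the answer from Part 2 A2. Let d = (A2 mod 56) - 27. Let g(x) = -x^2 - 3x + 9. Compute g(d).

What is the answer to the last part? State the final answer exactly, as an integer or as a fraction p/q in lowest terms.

Part 1: f(3) = -3*(7) - 1*(3) + 1*(-28) = -52; iterating: f(3)=-52, f(4)=152, f(5)=-397, f(6)=987, f(7)=-2412, f(8)=5852, f(9)=-14157, f(10)=34207, f(11)=-82612, f(12)=199472, f(13)=-481597; answer -481597
Part 2: A1 = -481597; c = 71597; 71597 is prime, so its only divisors are 1 and 71597; sigma = 1 + 71597 = 71598; answer 71598
Part 3: A2 = 71598; d = 3; -1*(3)^2 - 3*(3)^1 + 9 = (-9) + (-9) + (9) = -9; answer -9

-9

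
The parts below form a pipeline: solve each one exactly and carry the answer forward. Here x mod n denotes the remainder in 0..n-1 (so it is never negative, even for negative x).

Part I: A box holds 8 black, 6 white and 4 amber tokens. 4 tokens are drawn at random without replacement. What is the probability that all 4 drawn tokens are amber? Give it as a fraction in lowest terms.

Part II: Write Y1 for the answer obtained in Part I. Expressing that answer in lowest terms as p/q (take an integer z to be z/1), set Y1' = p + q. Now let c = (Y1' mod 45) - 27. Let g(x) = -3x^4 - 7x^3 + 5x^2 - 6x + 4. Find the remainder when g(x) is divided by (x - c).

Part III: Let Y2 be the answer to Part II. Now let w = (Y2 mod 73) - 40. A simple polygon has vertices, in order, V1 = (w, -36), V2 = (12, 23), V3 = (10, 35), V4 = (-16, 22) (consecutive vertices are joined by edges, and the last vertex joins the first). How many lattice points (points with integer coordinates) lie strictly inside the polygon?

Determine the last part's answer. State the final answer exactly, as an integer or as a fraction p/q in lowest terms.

Part I: total draws C(18,4) = 3060; favorable C(4,4) = 1; P = 1/3060; answer 1/3060
Part II: Y1 = 1/3060; threaded value p + q = 3061; c = -26; remainder = value at the root: -3*(-26)^4 - 7*(-26)^3 + 5*(-26)^2 - 6*(-26)^1 + 4 = (-1370928) + (123032) + (3380) + (156) + (4) = -1244356; answer -1244356
Part III: Y2 = -1244356; w = -38; cross terms: (-38*23 - 12*-36)=-442, (12*35 - 10*23)=190, (10*22 - -16*35)=780, (-16*-36 - -38*22)=1412; twice the area = |1940| = 1940; area = 970; boundary points = 1 + 2 + 13 + 2 = 18; strictly interior points = area - boundary/2 + 1 = 962; answer 962

962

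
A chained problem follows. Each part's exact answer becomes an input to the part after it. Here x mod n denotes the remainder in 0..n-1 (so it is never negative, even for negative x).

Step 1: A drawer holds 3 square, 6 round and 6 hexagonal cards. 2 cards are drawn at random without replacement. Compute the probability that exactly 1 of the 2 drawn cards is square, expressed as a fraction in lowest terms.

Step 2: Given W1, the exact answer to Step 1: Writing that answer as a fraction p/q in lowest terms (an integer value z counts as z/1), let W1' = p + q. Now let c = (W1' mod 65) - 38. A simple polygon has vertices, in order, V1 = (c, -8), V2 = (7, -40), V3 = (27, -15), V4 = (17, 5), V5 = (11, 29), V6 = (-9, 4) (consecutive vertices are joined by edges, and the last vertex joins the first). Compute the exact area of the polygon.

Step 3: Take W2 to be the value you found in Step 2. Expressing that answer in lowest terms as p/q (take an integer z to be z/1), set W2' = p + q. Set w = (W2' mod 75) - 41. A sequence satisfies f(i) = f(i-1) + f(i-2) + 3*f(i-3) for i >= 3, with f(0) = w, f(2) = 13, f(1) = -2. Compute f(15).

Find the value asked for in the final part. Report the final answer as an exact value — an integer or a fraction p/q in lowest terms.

-176423

Step 1: total draws C(15,2) = 105; favorable C(3,1)*C(12,1) = 36; P = 12/35; answer 12/35
Step 2: W1 = 12/35; threaded value p + q = 47; c = 9; cross terms: (9*-40 - 7*-8)=-304, (7*-15 - 27*-40)=975, (27*5 - 17*-15)=390, (17*29 - 11*5)=438, (11*4 - -9*29)=305, (-9*-8 - 9*4)=36; twice the area = |1840| = 1840; area = 920; answer 920
Step 3: W2 = 920; threaded value p + q = 921; w = -20; f(3) = 1*(13) + 1*(-2) + 3*(-20) = -49; iterating: f(3)=-49, f(4)=-42, f(5)=-52, f(6)=-241, f(7)=-419, f(8)=-816, f(9)=-1958, f(10)=-4031, f(11)=-8437, f(12)=-18342, f(13)=-38872, f(14)=-82525, f(15)=-176423; answer -176423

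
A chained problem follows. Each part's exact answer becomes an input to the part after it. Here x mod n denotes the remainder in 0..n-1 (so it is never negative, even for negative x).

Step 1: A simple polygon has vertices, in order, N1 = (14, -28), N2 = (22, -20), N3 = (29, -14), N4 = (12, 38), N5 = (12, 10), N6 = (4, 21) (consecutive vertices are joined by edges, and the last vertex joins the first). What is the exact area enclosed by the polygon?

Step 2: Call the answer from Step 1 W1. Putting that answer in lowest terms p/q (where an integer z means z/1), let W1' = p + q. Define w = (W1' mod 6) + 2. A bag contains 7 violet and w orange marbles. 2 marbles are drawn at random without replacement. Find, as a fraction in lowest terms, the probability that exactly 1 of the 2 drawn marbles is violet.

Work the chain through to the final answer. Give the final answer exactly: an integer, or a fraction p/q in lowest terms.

35/66

Step 1: cross terms: (14*-20 - 22*-28)=336, (22*-14 - 29*-20)=272, (29*38 - 12*-14)=1270, (12*10 - 12*38)=-336, (12*21 - 4*10)=212, (4*-28 - 14*21)=-406; twice the area = |1348| = 1348; area = 674; answer 674
Step 2: W1 = 674; threaded value p + q = 675; w = 5; total draws C(12,2) = 66; favorable C(7,1)*C(5,1) = 35; P = 35/66; answer 35/66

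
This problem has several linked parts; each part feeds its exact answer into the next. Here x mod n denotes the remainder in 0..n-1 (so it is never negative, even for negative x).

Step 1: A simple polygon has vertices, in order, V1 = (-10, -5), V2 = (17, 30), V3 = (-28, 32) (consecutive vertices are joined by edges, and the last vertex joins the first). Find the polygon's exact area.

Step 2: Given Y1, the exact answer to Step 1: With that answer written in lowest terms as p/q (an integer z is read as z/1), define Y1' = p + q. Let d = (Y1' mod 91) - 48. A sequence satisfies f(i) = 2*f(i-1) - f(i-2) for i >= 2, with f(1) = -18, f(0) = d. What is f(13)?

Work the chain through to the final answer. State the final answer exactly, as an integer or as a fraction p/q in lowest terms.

Step 1: cross terms: (-10*30 - 17*-5)=-215, (17*32 - -28*30)=1384, (-28*-5 - -10*32)=460; twice the area = |1629| = 1629; area = 1629/2; answer 1629/2
Step 2: Y1 = 1629/2; threaded value p + q = 1631; d = 36; f(2) = 2*(-18) - 1*(36) = -72; iterating: f(2)=-72, f(3)=-126, f(4)=-180, f(5)=-234, f(6)=-288, f(7)=-342, f(8)=-396, f(9)=-450, f(10)=-504, f(11)=-558, f(12)=-612, f(13)=-666; answer -666

-666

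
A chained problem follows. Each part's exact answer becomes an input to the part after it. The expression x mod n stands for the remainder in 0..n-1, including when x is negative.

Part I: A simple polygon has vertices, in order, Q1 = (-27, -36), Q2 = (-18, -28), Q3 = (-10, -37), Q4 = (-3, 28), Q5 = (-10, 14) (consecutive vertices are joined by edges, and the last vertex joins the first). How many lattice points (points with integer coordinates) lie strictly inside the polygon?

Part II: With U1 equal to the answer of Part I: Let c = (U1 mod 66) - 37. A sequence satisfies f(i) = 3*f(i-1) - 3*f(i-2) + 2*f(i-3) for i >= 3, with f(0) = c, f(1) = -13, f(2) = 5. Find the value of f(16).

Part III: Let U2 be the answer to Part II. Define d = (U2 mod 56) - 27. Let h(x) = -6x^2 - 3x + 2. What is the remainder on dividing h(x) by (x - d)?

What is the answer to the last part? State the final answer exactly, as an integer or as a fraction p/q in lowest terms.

Part I: cross terms: (-27*-28 - -18*-36)=108, (-18*-37 - -10*-28)=386, (-10*28 - -3*-37)=-391, (-3*14 - -10*28)=238, (-10*-36 - -27*14)=738; twice the area = |1079| = 1079; area = 1079/2; boundary points = 1 + 1 + 1 + 7 + 1 = 11; strictly interior points = area - boundary/2 + 1 = 535; answer 535
Part II: U1 = 535; c = -30; f(3) = 3*(5) - 3*(-13) + 2*(-30) = -6; iterating: f(3)=-6, f(4)=-59, f(5)=-149, f(6)=-282, f(7)=-517, f(8)=-1003, f(9)=-2022, f(10)=-4091, f(11)=-8213, f(12)=-16410, f(13)=-32773, f(14)=-65515, f(15)=-131046, f(16)=-262139; answer -262139
Part III: U2 = -262139; d = 26; remainder = value at the root: -6*(26)^2 - 3*(26)^1 + 2 = (-4056) + (-78) + (2) = -4132; answer -4132

-4132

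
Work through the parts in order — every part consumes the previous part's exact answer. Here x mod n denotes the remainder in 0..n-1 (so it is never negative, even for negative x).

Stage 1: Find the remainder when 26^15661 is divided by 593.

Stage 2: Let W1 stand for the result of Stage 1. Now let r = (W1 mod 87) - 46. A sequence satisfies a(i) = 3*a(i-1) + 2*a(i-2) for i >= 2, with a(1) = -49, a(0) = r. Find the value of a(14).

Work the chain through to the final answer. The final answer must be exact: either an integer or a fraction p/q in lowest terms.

Stage 1: squarings mod 593: 26^1=26, 26^2=83, 26^4=366, 26^8=531, 26^16=286, 26^32=555, 26^64=258, 26^128=148, 26^256=556, 26^512=183, 26^1024=281, 26^2048=92, 26^4096=162, 26^8192=152; 26^15661 = 26^1 * 26^4 * 26^8 * 26^32 * 26^256 * 26^1024 * 26^2048 * 26^4096 * 26^8192 = 188 (mod 593); answer 188
Stage 2: W1 = 188; r = -32; a(2) = 3*(-49) + 2*(-32) = -211; iterating: a(2)=-211, a(3)=-731, a(4)=-2615, a(5)=-9307, a(6)=-33151, a(7)=-118067, a(8)=-420503, a(9)=-1497643, a(10)=-5333935, a(11)=-18997091, a(12)=-67659143, a(13)=-240971611, a(14)=-858233119; answer -858233119

-858233119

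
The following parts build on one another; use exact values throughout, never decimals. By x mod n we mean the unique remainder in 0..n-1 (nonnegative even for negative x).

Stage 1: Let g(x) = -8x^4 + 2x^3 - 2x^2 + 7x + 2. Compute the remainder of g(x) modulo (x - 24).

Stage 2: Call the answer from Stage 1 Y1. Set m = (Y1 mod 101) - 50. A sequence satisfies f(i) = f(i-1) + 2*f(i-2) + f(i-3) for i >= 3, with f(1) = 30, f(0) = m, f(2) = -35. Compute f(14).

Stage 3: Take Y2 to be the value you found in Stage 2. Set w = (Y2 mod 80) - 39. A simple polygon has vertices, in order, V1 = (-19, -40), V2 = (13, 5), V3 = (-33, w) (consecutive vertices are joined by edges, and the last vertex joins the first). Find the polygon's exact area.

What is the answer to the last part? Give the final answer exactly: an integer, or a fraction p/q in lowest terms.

Stage 1: remainder = value at the root: -8*(24)^4 + 2*(24)^3 - 2*(24)^2 + 7*(24)^1 + 2 = (-2654208) + (27648) + (-1152) + (168) + (2) = -2627542; answer -2627542
Stage 2: Y1 = -2627542; m = 24; f(3) = 1*(-35) + 2*(30) + 1*(24) = 49; iterating: f(3)=49, f(4)=9, f(5)=72, f(6)=139, f(7)=292, f(8)=642, f(9)=1365, f(10)=2941, f(11)=6313, f(12)=13560, f(13)=29127, f(14)=62560; answer 62560
Stage 3: Y2 = 62560; w = -39; cross terms: (-19*5 - 13*-40)=425, (13*-39 - -33*5)=-342, (-33*-40 - -19*-39)=579; twice the area = |662| = 662; area = 331; answer 331

331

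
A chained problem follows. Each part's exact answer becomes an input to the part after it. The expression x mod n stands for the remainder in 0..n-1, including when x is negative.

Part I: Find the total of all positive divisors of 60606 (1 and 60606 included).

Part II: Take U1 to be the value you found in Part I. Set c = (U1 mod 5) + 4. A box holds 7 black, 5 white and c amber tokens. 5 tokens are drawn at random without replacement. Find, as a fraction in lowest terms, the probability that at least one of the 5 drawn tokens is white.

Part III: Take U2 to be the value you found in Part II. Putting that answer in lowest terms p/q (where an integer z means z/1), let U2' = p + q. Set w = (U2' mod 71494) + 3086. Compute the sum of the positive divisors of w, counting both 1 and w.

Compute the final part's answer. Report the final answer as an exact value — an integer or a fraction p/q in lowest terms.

12422

Part I: 60606 = 2 * 3^2 * 7 * 13 * 37; sigma = (1 + 2) * (1 + 3 + 9) * (1 + 7) * (1 + 13) * (1 + 37) = 3 * 13 * 8 * 14 * 38 = 165984; answer 165984
Part II: U1 = 165984; c = 8; total draws C(20,5) = 15504; complement C(15,5) = 3003; favorable 15504 - 3003 = 12501; P = 4167/5168; answer 4167/5168
Part III: U2 = 4167/5168; threaded value p + q = 9335; w = 12421; 12421 is prime, so its only divisors are 1 and 12421; sigma = 1 + 12421 = 12422; answer 12422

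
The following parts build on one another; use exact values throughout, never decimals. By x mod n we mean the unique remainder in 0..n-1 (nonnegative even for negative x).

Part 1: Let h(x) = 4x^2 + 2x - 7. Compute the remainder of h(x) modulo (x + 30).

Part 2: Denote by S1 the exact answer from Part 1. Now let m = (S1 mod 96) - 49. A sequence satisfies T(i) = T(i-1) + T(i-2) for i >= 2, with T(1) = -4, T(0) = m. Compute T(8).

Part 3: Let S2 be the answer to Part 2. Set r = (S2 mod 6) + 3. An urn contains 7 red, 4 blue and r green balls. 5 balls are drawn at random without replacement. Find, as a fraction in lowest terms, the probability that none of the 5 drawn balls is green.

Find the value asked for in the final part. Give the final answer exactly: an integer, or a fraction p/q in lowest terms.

Part 1: remainder = value at the root: 4*(-30)^2 + 2*(-30)^1 - 7 = (3600) + (-60) + (-7) = 3533; answer 3533
Part 2: S1 = 3533; m = 28; T(2) = 1*(-4) + 1*(28) = 24; iterating: T(2)=24, T(3)=20, T(4)=44, T(5)=64, T(6)=108, T(7)=172, T(8)=280; answer 280
Part 3: S2 = 280; r = 7; total draws C(18,5) = 8568; favorable C(11,5) = 462; P = 11/204; answer 11/204

11/204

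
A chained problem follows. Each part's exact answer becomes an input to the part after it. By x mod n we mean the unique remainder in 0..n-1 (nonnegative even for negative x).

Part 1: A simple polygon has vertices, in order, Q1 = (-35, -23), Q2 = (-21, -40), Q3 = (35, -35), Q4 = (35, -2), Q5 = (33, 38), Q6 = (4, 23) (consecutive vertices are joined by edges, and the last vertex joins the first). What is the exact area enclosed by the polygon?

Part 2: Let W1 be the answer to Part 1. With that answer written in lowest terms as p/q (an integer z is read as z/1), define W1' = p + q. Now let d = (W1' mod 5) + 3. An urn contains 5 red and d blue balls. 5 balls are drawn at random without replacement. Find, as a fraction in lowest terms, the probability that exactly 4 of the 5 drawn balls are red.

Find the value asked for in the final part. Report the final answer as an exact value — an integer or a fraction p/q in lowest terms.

Part 1: cross terms: (-35*-40 - -21*-23)=917, (-21*-35 - 35*-40)=2135, (35*-2 - 35*-35)=1155, (35*38 - 33*-2)=1396, (33*23 - 4*38)=607, (4*-23 - -35*23)=713; twice the area = |6923| = 6923; area = 6923/2; answer 6923/2
Part 2: W1 = 6923/2; threaded value p + q = 6925; d = 3; total draws C(8,5) = 56; favorable C(5,4)*C(3,1) = 15; P = 15/56; answer 15/56

15/56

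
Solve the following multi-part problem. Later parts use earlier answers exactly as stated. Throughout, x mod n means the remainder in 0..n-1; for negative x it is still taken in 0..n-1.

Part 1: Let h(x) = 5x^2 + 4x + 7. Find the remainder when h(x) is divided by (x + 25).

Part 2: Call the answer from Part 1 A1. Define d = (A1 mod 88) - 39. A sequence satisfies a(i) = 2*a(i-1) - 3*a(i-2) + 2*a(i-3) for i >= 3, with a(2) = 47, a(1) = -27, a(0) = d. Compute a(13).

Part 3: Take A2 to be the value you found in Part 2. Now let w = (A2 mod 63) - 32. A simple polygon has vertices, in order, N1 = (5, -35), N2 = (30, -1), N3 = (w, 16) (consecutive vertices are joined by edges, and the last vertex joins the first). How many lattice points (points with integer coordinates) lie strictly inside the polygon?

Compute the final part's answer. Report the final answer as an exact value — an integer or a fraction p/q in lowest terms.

738

Part 1: remainder = value at the root: 5*(-25)^2 + 4*(-25)^1 + 7 = (3125) + (-100) + (7) = 3032; answer 3032
Part 2: A1 = 3032; d = 1; a(3) = 2*(47) - 3*(-27) + 2*(1) = 177; iterating: a(3)=177, a(4)=159, a(5)=-119, a(6)=-361, a(7)=-47, a(8)=751, a(9)=921, a(10)=-505, a(11)=-2271, a(12)=-1185, a(13)=3433; answer 3433
Part 3: A2 = 3433; w = -1; cross terms: (5*-1 - 30*-35)=1045, (30*16 - -1*-1)=479, (-1*-35 - 5*16)=-45; twice the area = |1479| = 1479; area = 1479/2; boundary points = 1 + 1 + 3 = 5; strictly interior points = area - boundary/2 + 1 = 738; answer 738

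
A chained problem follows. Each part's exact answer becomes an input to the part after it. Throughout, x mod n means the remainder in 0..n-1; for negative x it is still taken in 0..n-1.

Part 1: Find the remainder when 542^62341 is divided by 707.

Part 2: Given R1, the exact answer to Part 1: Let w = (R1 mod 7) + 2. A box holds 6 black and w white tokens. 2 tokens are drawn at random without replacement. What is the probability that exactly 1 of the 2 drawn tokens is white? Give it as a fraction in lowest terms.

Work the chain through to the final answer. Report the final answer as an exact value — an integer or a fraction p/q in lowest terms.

6/11

Part 1: squarings mod 707: 542^1=542, 542^2=359, 542^4=207, 542^8=429, 542^16=221, 542^32=58, 542^64=536, 542^128=254, 542^256=179, 542^512=226, 542^1024=172, 542^2048=597, 542^4096=81, 542^8192=198, 542^16384=319, 542^32768=660; 542^62341 = 542^1 * 542^4 * 542^128 * 542^256 * 542^512 * 542^4096 * 542^8192 * 542^16384 * 542^32768 = 423 (mod 707); answer 423
Part 2: R1 = 423; w = 5; total draws C(11,2) = 55; favorable C(5,1)*C(6,1) = 30; P = 6/11; answer 6/11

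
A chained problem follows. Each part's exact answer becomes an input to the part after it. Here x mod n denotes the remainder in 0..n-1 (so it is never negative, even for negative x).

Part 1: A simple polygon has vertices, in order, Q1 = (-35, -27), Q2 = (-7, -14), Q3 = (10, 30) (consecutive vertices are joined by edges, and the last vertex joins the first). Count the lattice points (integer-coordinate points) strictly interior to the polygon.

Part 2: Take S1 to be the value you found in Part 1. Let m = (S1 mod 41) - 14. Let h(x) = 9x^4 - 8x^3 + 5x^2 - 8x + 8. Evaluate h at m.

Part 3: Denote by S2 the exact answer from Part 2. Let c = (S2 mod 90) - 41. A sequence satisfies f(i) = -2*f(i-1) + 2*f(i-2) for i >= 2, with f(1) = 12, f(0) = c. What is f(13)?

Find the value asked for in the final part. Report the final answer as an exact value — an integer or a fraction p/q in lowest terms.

Part 1: cross terms: (-35*-14 - -7*-27)=301, (-7*30 - 10*-14)=-70, (10*-27 - -35*30)=780; twice the area = |1011| = 1011; area = 1011/2; boundary points = 1 + 1 + 3 = 5; strictly interior points = area - boundary/2 + 1 = 504; answer 504
Part 2: S1 = 504; m = -2; 9*(-2)^4 - 8*(-2)^3 + 5*(-2)^2 - 8*(-2)^1 + 8 = (144) + (64) + (20) + (16) + (8) = 252; answer 252
Part 3: S2 = 252; c = 31; f(2) = -2*(12) + 2*(31) = 38; iterating: f(2)=38, f(3)=-52, f(4)=180, f(5)=-464, f(6)=1288, f(7)=-3504, f(8)=9584, f(9)=-26176, f(10)=71520, f(11)=-195392, f(12)=533824, f(13)=-1458432; answer -1458432

-1458432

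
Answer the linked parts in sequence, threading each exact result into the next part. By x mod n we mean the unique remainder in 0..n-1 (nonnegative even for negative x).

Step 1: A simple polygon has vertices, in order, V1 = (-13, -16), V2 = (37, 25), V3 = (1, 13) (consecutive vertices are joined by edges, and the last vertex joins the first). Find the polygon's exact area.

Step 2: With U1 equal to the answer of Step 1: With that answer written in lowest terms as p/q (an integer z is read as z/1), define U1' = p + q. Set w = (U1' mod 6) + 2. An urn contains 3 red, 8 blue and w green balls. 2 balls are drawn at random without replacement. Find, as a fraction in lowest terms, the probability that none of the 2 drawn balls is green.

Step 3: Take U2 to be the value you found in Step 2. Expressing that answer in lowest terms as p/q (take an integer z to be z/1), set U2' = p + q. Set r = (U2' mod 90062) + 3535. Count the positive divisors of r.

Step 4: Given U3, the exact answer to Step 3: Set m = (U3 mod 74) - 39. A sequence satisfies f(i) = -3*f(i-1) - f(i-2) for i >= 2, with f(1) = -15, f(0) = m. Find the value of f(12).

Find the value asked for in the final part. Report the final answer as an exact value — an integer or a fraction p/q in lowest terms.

Step 1: cross terms: (-13*25 - 37*-16)=267, (37*13 - 1*25)=456, (1*-16 - -13*13)=153; twice the area = |876| = 876; area = 438; answer 438
Step 2: U1 = 438; threaded value p + q = 439; w = 3; total draws C(14,2) = 91; favorable C(11,2) = 55; P = 55/91; answer 55/91
Step 3: U2 = 55/91; threaded value p + q = 146; r = 3681; 3681 = 3^2 * 409; number of divisors = (2+1) * (1+1) = 6; answer 6
Step 4: U3 = 6; m = -33; f(2) = -3*(-15) - 1*(-33) = 78; iterating: f(2)=78, f(3)=-219, f(4)=579, f(5)=-1518, f(6)=3975, f(7)=-10407, f(8)=27246, f(9)=-71331, f(10)=186747, f(11)=-488910, f(12)=1279983; answer 1279983

1279983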